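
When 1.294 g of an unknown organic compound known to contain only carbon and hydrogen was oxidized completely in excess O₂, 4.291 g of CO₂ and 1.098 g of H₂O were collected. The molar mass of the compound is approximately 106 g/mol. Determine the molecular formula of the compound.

C8H10

mol C = 4.291 g CO₂ ÷ 44.009 g/mol = 0.097503 mol
mol H = 2 × 1.098 g H₂O ÷ 18.015 g/mol = 0.12190 mol
Divide by the smallest (0.097503 mol): C 1.000, H 1.250
Multiplying each by 4 gives whole numbers: C 4.00, H 5.00
Empirical formula: C4H5
Empirical-formula mass = 53.08 g/mol; 106 ÷ 53.08 ≈ 2, so the molecular formula is C8H10.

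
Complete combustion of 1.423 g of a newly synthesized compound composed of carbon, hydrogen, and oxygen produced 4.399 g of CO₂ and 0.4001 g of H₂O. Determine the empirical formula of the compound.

C9H4O

mol C = 4.399 g CO₂ ÷ 44.009 g/mol = 0.099957 mol
mol H = 2 × 0.4001 g H₂O ÷ 18.015 g/mol = 0.044419 mol
mass O = 1.423 − (1.2006 + 0.044774) = 0.17764 g → mol O = 0.17764 ÷ 15.999 = 0.011103 mol
Divide by the smallest (0.011103 mol): C 9.002, H 4.000, O 1.000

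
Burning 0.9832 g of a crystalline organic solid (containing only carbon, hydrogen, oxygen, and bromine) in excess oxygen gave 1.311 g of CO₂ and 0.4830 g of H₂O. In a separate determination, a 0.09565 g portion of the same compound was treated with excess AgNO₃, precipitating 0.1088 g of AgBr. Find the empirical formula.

C5H9BrO

mol C = 1.311 g CO₂ ÷ 44.009 g/mol = 0.029789 mol
mol H = 2 × 0.4830 g H₂O ÷ 18.015 g/mol = 0.053622 mol
From the AgBr data: mol Br per gram of compound = (0.1088 ÷ 187.772) ÷ 0.09565 = 0.0060578 mol/g, so in the 0.9832 g combustion sample mol Br = 0.0059560 mol
mass O = 0.9832 − (0.35780 + 0.054051 + 0.47591) = 0.095441 g → mol O = 0.095441 ÷ 15.999 = 0.0059654 mol
Divide by the smallest (0.0059560 mol): C 5.002, H 9.003, Br 1.000, O 1.002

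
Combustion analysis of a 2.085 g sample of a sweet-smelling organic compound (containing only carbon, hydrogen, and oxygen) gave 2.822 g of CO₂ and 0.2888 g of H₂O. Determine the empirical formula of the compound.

mol C = 2.822 g CO₂ ÷ 44.009 g/mol = 0.064123 mol
mol H = 2 × 0.2888 g H₂O ÷ 18.015 g/mol = 0.032062 mol
mass O = 2.085 − (0.77018 + 0.032319) = 1.2825 g → mol O = 1.2825 ÷ 15.999 = 0.080161 mol
Divide by the smallest (0.032062 mol): C 2.000, H 1.000, O 2.500
Multiplying each by 2 gives whole numbers: C 4.00, H 2.00, O 5.00

C4H2O5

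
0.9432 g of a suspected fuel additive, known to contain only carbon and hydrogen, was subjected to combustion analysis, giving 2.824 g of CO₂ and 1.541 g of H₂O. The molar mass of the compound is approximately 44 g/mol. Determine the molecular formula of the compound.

C3H8

mol C = 2.824 g CO₂ ÷ 44.009 g/mol = 0.064169 mol
mol H = 2 × 1.541 g H₂O ÷ 18.015 g/mol = 0.17108 mol
Divide by the smallest (0.064169 mol): C 1.000, H 2.666
Multiplying each by 3 gives whole numbers: C 3.00, H 8.00
Empirical formula: C3H8
Empirical-formula mass = 44.10 g/mol; 44 ÷ 44.10 ≈ 1, so the molecular formula is C3H8.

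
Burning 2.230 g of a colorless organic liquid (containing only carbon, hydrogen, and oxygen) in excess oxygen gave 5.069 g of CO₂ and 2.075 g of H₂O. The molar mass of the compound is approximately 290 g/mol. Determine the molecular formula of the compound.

mol C = 5.069 g CO₂ ÷ 44.009 g/mol = 0.11518 mol
mol H = 2 × 2.075 g H₂O ÷ 18.015 g/mol = 0.23036 mol
mass O = 2.230 − (1.3834 + 0.23221) = 0.61435 g → mol O = 0.61435 ÷ 15.999 = 0.038400 mol
Divide by the smallest (0.038400 mol): C 3.000, H 5.999, O 1.000
Empirical formula: C3H6O
Empirical-formula mass = 58.08 g/mol; 290 ÷ 58.08 ≈ 5, so the molecular formula is C15H30O5.

C15H30O5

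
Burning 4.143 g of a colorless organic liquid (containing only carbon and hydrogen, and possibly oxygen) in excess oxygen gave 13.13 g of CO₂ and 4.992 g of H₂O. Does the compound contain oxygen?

no

mol C = 13.13 g CO₂ ÷ 44.009 g/mol = 0.29835 mol
mol H = 2 × 4.992 g H₂O ÷ 18.015 g/mol = 0.55420 mol
C and H together account for 4.1421 g — essentially the entire 4.143 g sample — so the compound contains no oxygen.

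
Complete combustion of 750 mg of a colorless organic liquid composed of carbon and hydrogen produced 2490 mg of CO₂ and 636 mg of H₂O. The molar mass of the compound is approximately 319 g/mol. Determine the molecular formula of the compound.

C24H30

mol C = 2.49 g CO₂ ÷ 44.009 g/mol = 0.05658 mol
mol H = 2 × 0.636 g H₂O ÷ 18.015 g/mol = 0.07061 mol
Divide by the smallest (0.05658 mol): C 1.000, H 1.248
Multiplying each by 4 gives whole numbers: C 4.00, H 4.99
Empirical formula: C4H5
Empirical-formula mass = 53.08 g/mol; 319 ÷ 53.08 ≈ 6, so the molecular formula is C24H30.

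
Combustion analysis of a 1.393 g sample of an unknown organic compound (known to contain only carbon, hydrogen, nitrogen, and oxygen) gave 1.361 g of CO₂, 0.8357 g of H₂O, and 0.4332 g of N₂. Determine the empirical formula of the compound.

mol C = 1.361 g CO₂ ÷ 44.009 g/mol = 0.030925 mol
mol H = 2 × 0.8357 g H₂O ÷ 18.015 g/mol = 0.092778 mol
mol N = 2 × 0.4332 g N₂ ÷ 28.014 g/mol = 0.030927 mol
mass O = 1.393 − (0.37145 + 0.093520 + 0.43320) = 0.49483 g → mol O = 0.49483 ÷ 15.999 = 0.030929 mol
Divide by the smallest (0.030925 mol): C 1.000, H 3.000, N 1.000, O 1.000

CH3NO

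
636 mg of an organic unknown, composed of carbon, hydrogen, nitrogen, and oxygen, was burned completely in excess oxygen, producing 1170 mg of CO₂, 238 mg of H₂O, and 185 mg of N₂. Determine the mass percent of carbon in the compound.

mol C = 1.17 g CO₂ ÷ 44.009 g/mol = 0.02659 mol
mol H = 2 × 0.238 g H₂O ÷ 18.015 g/mol = 0.02642 mol
mol N = 2 × 0.185 g N₂ ÷ 28.014 g/mol = 0.01321 mol
mass O = 0.636 − (0.3193 + 0.02663 + 0.1850) = 0.1050 g → mol O = 0.1050 ÷ 15.999 = 0.006566 mol
mass % C = 0.3193 g ÷ 0.636 g × 100%

50.2%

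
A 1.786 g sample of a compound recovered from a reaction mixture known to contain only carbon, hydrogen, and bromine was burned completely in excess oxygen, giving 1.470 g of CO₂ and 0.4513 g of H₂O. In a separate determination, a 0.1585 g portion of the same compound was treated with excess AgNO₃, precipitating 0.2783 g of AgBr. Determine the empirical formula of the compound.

mol C = 1.470 g CO₂ ÷ 44.009 g/mol = 0.033402 mol
mol H = 2 × 0.4513 g H₂O ÷ 18.015 g/mol = 0.050103 mol
From the AgBr data: mol Br per gram of compound = (0.2783 ÷ 187.772) ÷ 0.1585 = 0.0093509 mol/g, so in the 1.786 g combustion sample mol Br = 0.016701 mol
Divide by the smallest (0.016701 mol): C 2.000, H 3.000, Br 1.000

C2H3Br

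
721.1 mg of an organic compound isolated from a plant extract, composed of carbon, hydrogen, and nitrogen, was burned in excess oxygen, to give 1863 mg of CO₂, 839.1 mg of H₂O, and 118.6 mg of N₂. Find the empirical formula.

mol C = 1.863 g CO₂ ÷ 44.009 g/mol = 0.042332 mol
mol H = 2 × 0.8391 g H₂O ÷ 18.015 g/mol = 0.093156 mol
mol N = 2 × 0.1186 g N₂ ÷ 28.014 g/mol = 0.0084672 mol
Divide by the smallest (0.0084672 mol): C 5.000, H 11.002, N 1.000

C5H11N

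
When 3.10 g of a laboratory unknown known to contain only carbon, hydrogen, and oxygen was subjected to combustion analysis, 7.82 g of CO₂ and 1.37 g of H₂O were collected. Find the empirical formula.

mol C = 7.82 g CO₂ ÷ 44.009 g/mol = 0.1777 mol
mol H = 2 × 1.37 g H₂O ÷ 18.015 g/mol = 0.1521 mol
mass O = 3.10 − (2.134 + 0.1533) = 0.8124 g → mol O = 0.8124 ÷ 15.999 = 0.05078 mol
Divide by the smallest (0.05078 mol): C 3.499, H 2.995, O 1.000
Multiplying each by 2 gives whole numbers: C 7.00, H 5.99, O 2.00

C7H6O2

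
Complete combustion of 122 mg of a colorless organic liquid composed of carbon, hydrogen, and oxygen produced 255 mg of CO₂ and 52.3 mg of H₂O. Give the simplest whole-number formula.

mol C = 0.255 g CO₂ ÷ 44.009 g/mol = 0.005794 mol
mol H = 2 × 0.0523 g H₂O ÷ 18.015 g/mol = 0.005806 mol
mass O = 0.122 − (0.06959 + 0.005853) = 0.04655 g → mol O = 0.04655 ÷ 15.999 = 0.002910 mol
Divide by the smallest (0.002910 mol): C 1.991, H 1.995, O 1.000

C2H2O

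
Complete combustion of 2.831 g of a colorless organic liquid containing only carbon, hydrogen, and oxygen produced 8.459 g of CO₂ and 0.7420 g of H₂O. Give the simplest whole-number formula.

C7H3O

mol C = 8.459 g CO₂ ÷ 44.009 g/mol = 0.19221 mol
mol H = 2 × 0.7420 g H₂O ÷ 18.015 g/mol = 0.082376 mol
mass O = 2.831 − (2.3086 + 0.083035) = 0.43932 g → mol O = 0.43932 ÷ 15.999 = 0.027459 mol
Divide by the smallest (0.027459 mol): C 7.000, H 3.000, O 1.000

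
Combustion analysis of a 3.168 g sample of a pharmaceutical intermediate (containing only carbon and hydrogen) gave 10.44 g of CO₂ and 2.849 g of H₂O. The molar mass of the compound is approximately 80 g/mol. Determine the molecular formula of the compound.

mol C = 10.44 g CO₂ ÷ 44.009 g/mol = 0.23722 mol
mol H = 2 × 2.849 g H₂O ÷ 18.015 g/mol = 0.31629 mol
Divide by the smallest (0.23722 mol): C 1.000, H 1.333
Multiplying each by 3 gives whole numbers: C 3.00, H 4.00
Empirical formula: C3H4
Empirical-formula mass = 40.06 g/mol; 80 ÷ 40.06 ≈ 2, so the molecular formula is C6H8.

C6H8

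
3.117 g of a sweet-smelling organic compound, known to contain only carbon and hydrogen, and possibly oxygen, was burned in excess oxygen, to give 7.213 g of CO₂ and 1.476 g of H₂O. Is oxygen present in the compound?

mol C = 7.213 g CO₂ ÷ 44.009 g/mol = 0.16390 mol
mol H = 2 × 1.476 g H₂O ÷ 18.015 g/mol = 0.16386 mol
C and H account for only 2.1338 g of the 3.117 g sample; the remaining 0.98324 g must be oxygen.

yes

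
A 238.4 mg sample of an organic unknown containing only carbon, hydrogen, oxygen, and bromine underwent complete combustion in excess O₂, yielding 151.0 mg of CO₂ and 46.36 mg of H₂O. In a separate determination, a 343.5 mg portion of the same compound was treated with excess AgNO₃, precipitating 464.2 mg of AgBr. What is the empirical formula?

C2H3BrO2

mol C = 0.1510 g CO₂ ÷ 44.009 g/mol = 0.0034311 mol
mol H = 2 × 0.04636 g H₂O ÷ 18.015 g/mol = 0.0051468 mol
From the AgBr data: mol Br per gram of compound = (0.4642 ÷ 187.772) ÷ 0.3435 = 0.0071969 mol/g, so in the 0.2384 g combustion sample mol Br = 0.0017157 mol
mass O = 0.2384 − (0.041211 + 0.0051880 + 0.13710) = 0.054906 g → mol O = 0.054906 ÷ 15.999 = 0.0034318 mol
Divide by the smallest (0.0017157 mol): C 2.000, H 3.000, Br 1.000, O 2.000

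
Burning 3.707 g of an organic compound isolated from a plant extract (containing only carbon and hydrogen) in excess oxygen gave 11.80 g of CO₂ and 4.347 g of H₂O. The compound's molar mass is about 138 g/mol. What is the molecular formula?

C10H18

mol C = 11.80 g CO₂ ÷ 44.009 g/mol = 0.26813 mol
mol H = 2 × 4.347 g H₂O ÷ 18.015 g/mol = 0.48260 mol
Divide by the smallest (0.26813 mol): C 1.000, H 1.800
Multiplying each by 5 gives whole numbers: C 5.00, H 9.00
Empirical formula: C5H9
Empirical-formula mass = 69.13 g/mol; 138 ÷ 69.13 ≈ 2, so the molecular formula is C10H18.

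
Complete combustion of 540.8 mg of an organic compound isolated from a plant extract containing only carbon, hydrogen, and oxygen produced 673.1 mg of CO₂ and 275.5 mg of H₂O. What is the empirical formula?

mol C = 0.6731 g CO₂ ÷ 44.009 g/mol = 0.015295 mol
mol H = 2 × 0.2755 g H₂O ÷ 18.015 g/mol = 0.030586 mol
mass O = 0.5408 − (0.18370 + 0.030830) = 0.32627 g → mol O = 0.32627 ÷ 15.999 = 0.020393 mol
Divide by the smallest (0.015295 mol): C 1.000, H 2.000, O 1.333
Multiplying each by 3 gives whole numbers: C 3.00, H 6.00, O 4.00

C3H6O4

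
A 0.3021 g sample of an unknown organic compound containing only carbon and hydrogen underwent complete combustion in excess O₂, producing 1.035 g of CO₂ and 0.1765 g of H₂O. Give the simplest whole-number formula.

C6H5

mol C = 1.035 g CO₂ ÷ 44.009 g/mol = 0.023518 mol
mol H = 2 × 0.1765 g H₂O ÷ 18.015 g/mol = 0.019595 mol
Divide by the smallest (0.019595 mol): C 1.200, H 1.000
Multiplying each by 5 gives whole numbers: C 6.00, H 5.00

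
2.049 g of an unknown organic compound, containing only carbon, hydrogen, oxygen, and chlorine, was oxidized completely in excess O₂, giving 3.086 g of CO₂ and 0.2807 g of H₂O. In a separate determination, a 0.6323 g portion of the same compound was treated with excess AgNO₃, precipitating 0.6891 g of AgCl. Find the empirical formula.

C9H4Cl2O5

mol C = 3.086 g CO₂ ÷ 44.009 g/mol = 0.070122 mol
mol H = 2 × 0.2807 g H₂O ÷ 18.015 g/mol = 0.031163 mol
From the AgCl data: mol Cl per gram of compound = (0.6891 ÷ 143.318) ÷ 0.6323 = 0.0076043 mol/g, so in the 2.049 g combustion sample mol Cl = 0.015581 mol
mass O = 2.049 − (0.84224 + 0.031412 + 0.55235) = 0.62300 g → mol O = 0.62300 ÷ 15.999 = 0.038940 mol
Divide by the smallest (0.015581 mol): C 4.500, H 2.000, Cl 1.000, O 2.499
Multiplying each by 2 gives whole numbers: C 9.00, H 4.00, Cl 2.00, O 5.00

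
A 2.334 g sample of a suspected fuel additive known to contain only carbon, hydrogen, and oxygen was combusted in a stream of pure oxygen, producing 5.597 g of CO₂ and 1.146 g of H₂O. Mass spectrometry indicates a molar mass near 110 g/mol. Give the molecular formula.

mol C = 5.597 g CO₂ ÷ 44.009 g/mol = 0.12718 mol
mol H = 2 × 1.146 g H₂O ÷ 18.015 g/mol = 0.12723 mol
mass O = 2.334 − (1.5275 + 0.12825) = 0.67821 g → mol O = 0.67821 ÷ 15.999 = 0.042391 mol
Divide by the smallest (0.042391 mol): C 3.000, H 3.001, O 1.000
Empirical formula: C3H3O
Empirical-formula mass = 55.06 g/mol; 110 ÷ 55.06 ≈ 2, so the molecular formula is C6H6O2.

C6H6O2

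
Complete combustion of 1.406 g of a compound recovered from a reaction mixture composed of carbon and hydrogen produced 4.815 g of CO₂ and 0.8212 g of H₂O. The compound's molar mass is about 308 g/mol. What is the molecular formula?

C24H20

mol C = 4.815 g CO₂ ÷ 44.009 g/mol = 0.10941 mol
mol H = 2 × 0.8212 g H₂O ÷ 18.015 g/mol = 0.091168 mol
Divide by the smallest (0.091168 mol): C 1.200, H 1.000
Multiplying each by 5 gives whole numbers: C 6.00, H 5.00
Empirical formula: C6H5
Empirical-formula mass = 77.11 g/mol; 308 ÷ 77.11 ≈ 4, so the molecular formula is C24H20.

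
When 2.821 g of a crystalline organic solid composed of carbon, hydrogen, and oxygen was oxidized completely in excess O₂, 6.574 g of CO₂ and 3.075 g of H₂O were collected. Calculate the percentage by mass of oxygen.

mol C = 6.574 g CO₂ ÷ 44.009 g/mol = 0.14938 mol
mol H = 2 × 3.075 g H₂O ÷ 18.015 g/mol = 0.34138 mol
mass O = 2.821 − (1.7942 + 0.34411) = 0.68270 g → mol O = 0.68270 ÷ 15.999 = 0.042671 mol
mass % O = 0.68270 g ÷ 2.821 g × 100%

24.20%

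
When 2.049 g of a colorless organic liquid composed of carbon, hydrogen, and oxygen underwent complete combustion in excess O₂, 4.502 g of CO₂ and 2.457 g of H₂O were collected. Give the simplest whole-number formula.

C3H8O

mol C = 4.502 g CO₂ ÷ 44.009 g/mol = 0.10230 mol
mol H = 2 × 2.457 g H₂O ÷ 18.015 g/mol = 0.27277 mol
mass O = 2.049 − (1.2287 + 0.27495) = 0.54535 g → mol O = 0.54535 ÷ 15.999 = 0.034087 mol
Divide by the smallest (0.034087 mol): C 3.001, H 8.002, O 1.000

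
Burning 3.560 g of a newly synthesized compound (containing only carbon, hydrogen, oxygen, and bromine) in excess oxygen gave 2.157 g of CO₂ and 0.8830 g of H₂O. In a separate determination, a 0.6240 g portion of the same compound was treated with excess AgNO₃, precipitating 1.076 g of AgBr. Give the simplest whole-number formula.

C3H6Br2O

mol C = 2.157 g CO₂ ÷ 44.009 g/mol = 0.049013 mol
mol H = 2 × 0.8830 g H₂O ÷ 18.015 g/mol = 0.098029 mol
From the AgBr data: mol Br per gram of compound = (1.076 ÷ 187.772) ÷ 0.6240 = 0.0091833 mol/g, so in the 3.560 g combustion sample mol Br = 0.032692 mol
mass O = 3.560 − (0.58869 + 0.098814 + 2.6123) = 0.26024 g → mol O = 0.26024 ÷ 15.999 = 0.016266 mol
Divide by the smallest (0.016266 mol): C 3.013, H 6.027, Br 2.010, O 1.000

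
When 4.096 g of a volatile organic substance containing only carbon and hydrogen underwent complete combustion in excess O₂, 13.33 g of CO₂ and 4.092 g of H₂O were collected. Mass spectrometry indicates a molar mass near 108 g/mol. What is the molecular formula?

mol C = 13.33 g CO₂ ÷ 44.009 g/mol = 0.30289 mol
mol H = 2 × 4.092 g H₂O ÷ 18.015 g/mol = 0.45429 mol
Divide by the smallest (0.30289 mol): C 1.000, H 1.500
Multiplying each by 2 gives whole numbers: C 2.00, H 3.00
Empirical formula: C2H3
Empirical-formula mass = 27.05 g/mol; 108 ÷ 27.05 ≈ 4, so the molecular formula is C8H12.

C8H12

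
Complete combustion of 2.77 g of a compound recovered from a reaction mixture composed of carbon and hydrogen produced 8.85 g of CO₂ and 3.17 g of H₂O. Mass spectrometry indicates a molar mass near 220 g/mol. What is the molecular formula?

mol C = 8.85 g CO₂ ÷ 44.009 g/mol = 0.2011 mol
mol H = 2 × 3.17 g H₂O ÷ 18.015 g/mol = 0.3519 mol
Divide by the smallest (0.2011 mol): C 1.000, H 1.750
Multiplying each by 4 gives whole numbers: C 4.00, H 7.00
Empirical formula: C4H7
Empirical-formula mass = 55.10 g/mol; 220 ÷ 55.10 ≈ 4, so the molecular formula is C16H28.

C16H28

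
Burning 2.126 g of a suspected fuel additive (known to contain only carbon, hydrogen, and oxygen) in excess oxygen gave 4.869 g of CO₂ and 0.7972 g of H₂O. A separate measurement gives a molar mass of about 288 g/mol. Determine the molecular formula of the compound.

mol C = 4.869 g CO₂ ÷ 44.009 g/mol = 0.11064 mol
mol H = 2 × 0.7972 g H₂O ÷ 18.015 g/mol = 0.088504 mol
mass O = 2.126 − (1.3289 + 0.089212) = 0.70793 g → mol O = 0.70793 ÷ 15.999 = 0.044249 mol
Divide by the smallest (0.044249 mol): C 2.500, H 2.000, O 1.000
Multiplying each by 2 gives whole numbers: C 5.00, H 4.00, O 2.00
Empirical formula: C5H4O2
Empirical-formula mass = 96.08 g/mol; 288 ÷ 96.08 ≈ 3, so the molecular formula is C15H12O6.

C15H12O6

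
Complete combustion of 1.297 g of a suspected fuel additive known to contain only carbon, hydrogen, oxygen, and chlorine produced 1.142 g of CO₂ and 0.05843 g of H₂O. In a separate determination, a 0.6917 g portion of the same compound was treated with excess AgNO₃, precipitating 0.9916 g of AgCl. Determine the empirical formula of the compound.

C4HCl2O5

mol C = 1.142 g CO₂ ÷ 44.009 g/mol = 0.025949 mol
mol H = 2 × 0.05843 g H₂O ÷ 18.015 g/mol = 0.0064868 mol
From the AgCl data: mol Cl per gram of compound = (0.9916 ÷ 143.318) ÷ 0.6917 = 0.010003 mol/g, so in the 1.297 g combustion sample mol Cl = 0.012974 mol
mass O = 1.297 − (0.31168 + 0.0065387 + 0.45991) = 0.51887 g → mol O = 0.51887 ÷ 15.999 = 0.032432 mol
Divide by the smallest (0.0064868 mol): C 4.000, H 1.000, Cl 2.000, O 5.000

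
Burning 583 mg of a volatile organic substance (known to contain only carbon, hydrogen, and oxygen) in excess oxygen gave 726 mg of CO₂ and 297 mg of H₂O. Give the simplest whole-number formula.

C3H6O4

mol C = 0.726 g CO₂ ÷ 44.009 g/mol = 0.01650 mol
mol H = 2 × 0.297 g H₂O ÷ 18.015 g/mol = 0.03297 mol
mass O = 0.583 − (0.1981 + 0.03324) = 0.3516 g → mol O = 0.3516 ÷ 15.999 = 0.02198 mol
Divide by the smallest (0.01650 mol): C 1.000, H 1.999, O 1.332
Multiplying each by 3 gives whole numbers: C 3.00, H 6.00, O 4.00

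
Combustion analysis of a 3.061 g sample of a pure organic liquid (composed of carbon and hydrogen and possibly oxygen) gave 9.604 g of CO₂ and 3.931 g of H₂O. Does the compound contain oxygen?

mol C = 9.604 g CO₂ ÷ 44.009 g/mol = 0.21823 mol
mol H = 2 × 3.931 g H₂O ÷ 18.015 g/mol = 0.43641 mol
C and H together account for 3.0610 g — essentially the entire 3.061 g sample — so the compound contains no oxygen.

no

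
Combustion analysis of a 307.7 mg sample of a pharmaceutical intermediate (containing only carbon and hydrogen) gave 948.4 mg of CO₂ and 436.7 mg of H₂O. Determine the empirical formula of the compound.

C4H9

mol C = 0.9484 g CO₂ ÷ 44.009 g/mol = 0.021550 mol
mol H = 2 × 0.4367 g H₂O ÷ 18.015 g/mol = 0.048482 mol
Divide by the smallest (0.021550 mol): C 1.000, H 2.250
Multiplying each by 4 gives whole numbers: C 4.00, H 9.00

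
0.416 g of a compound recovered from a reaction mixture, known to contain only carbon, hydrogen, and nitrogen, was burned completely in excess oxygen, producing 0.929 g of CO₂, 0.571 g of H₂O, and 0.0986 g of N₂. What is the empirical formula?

C3H9N

mol C = 0.929 g CO₂ ÷ 44.009 g/mol = 0.02111 mol
mol H = 2 × 0.571 g H₂O ÷ 18.015 g/mol = 0.06339 mol
mol N = 2 × 0.0986 g N₂ ÷ 28.014 g/mol = 0.007039 mol
Divide by the smallest (0.007039 mol): C 2.999, H 9.005, N 1.000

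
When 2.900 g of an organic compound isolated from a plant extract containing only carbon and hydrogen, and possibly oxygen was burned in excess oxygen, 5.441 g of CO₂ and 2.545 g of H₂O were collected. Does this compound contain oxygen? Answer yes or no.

mol C = 5.441 g CO₂ ÷ 44.009 g/mol = 0.12363 mol
mol H = 2 × 2.545 g H₂O ÷ 18.015 g/mol = 0.28254 mol
C and H account for only 1.7698 g of the 2.900 g sample; the remaining 1.1302 g must be oxygen.

yes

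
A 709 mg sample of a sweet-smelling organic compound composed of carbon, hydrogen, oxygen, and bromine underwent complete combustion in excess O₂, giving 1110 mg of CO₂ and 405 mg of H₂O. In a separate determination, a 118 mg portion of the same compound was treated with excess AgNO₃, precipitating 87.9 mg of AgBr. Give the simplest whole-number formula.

C9H16BrO3

mol C = 1.11 g CO₂ ÷ 44.009 g/mol = 0.02522 mol
mol H = 2 × 0.405 g H₂O ÷ 18.015 g/mol = 0.04496 mol
From the AgBr data: mol Br per gram of compound = (0.0879 ÷ 187.772) ÷ 0.118 = 0.003967 mol/g, so in the 0.709 g combustion sample mol Br = 0.002813 mol
mass O = 0.709 − (0.3029 + 0.04532 + 0.2247) = 0.1360 g → mol O = 0.1360 ÷ 15.999 = 0.008500 mol
Divide by the smallest (0.002813 mol): C 8.967, H 15.986, Br 1.000, O 3.022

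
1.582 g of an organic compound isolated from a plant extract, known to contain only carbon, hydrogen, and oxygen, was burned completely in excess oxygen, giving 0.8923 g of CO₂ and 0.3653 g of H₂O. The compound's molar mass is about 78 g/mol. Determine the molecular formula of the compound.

CH2O4

mol C = 0.8923 g CO₂ ÷ 44.009 g/mol = 0.020275 mol
mol H = 2 × 0.3653 g H₂O ÷ 18.015 g/mol = 0.040555 mol
mass O = 1.582 − (0.24353 + 0.040880) = 1.2976 g → mol O = 1.2976 ÷ 15.999 = 0.081105 mol
Divide by the smallest (0.020275 mol): C 1.000, H 2.000, O 4.000
Empirical formula: CH2O4
Empirical-formula mass = 78.02 g/mol; 78 ÷ 78.02 ≈ 1, so the molecular formula is CH2O4.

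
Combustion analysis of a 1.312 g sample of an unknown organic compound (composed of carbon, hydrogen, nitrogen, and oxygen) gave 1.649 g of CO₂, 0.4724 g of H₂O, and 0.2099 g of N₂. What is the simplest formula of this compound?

mol C = 1.649 g CO₂ ÷ 44.009 g/mol = 0.037470 mol
mol H = 2 × 0.4724 g H₂O ÷ 18.015 g/mol = 0.052445 mol
mol N = 2 × 0.2099 g N₂ ÷ 28.014 g/mol = 0.014985 mol
mass O = 1.312 − (0.45005 + 0.052865 + 0.20990) = 0.59919 g → mol O = 0.59919 ÷ 15.999 = 0.037452 mol
Divide by the smallest (0.014985 mol): C 2.500, H 3.500, N 1.000, O 2.499
Multiplying each by 2 gives whole numbers: C 5.00, H 7.00, N 2.00, O 5.00

C5H7N2O5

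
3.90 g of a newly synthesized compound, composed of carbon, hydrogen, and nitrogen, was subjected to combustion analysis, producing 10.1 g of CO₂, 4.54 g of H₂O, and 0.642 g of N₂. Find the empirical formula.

C5H11N

mol C = 10.1 g CO₂ ÷ 44.009 g/mol = 0.2295 mol
mol H = 2 × 4.54 g H₂O ÷ 18.015 g/mol = 0.5040 mol
mol N = 2 × 0.642 g N₂ ÷ 28.014 g/mol = 0.04583 mol
Divide by the smallest (0.04583 mol): C 5.007, H 10.997, N 1.000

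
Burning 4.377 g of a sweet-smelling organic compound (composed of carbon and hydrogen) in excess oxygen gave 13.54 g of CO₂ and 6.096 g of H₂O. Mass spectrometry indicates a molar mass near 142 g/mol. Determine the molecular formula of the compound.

C10H22

mol C = 13.54 g CO₂ ÷ 44.009 g/mol = 0.30766 mol
mol H = 2 × 6.096 g H₂O ÷ 18.015 g/mol = 0.67677 mol
Divide by the smallest (0.30766 mol): C 1.000, H 2.200
Multiplying each by 5 gives whole numbers: C 5.00, H 11.00
Empirical formula: C5H11
Empirical-formula mass = 71.14 g/mol; 142 ÷ 71.14 ≈ 2, so the molecular formula is C10H22.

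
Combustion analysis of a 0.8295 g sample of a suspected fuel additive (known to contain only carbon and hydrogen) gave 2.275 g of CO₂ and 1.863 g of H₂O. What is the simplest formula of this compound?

mol C = 2.275 g CO₂ ÷ 44.009 g/mol = 0.051694 mol
mol H = 2 × 1.863 g H₂O ÷ 18.015 g/mol = 0.20683 mol
Divide by the smallest (0.051694 mol): C 1.000, H 4.001

CH4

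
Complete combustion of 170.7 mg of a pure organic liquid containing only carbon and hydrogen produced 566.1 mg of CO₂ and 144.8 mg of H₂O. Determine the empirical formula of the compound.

mol C = 0.5661 g CO₂ ÷ 44.009 g/mol = 0.012863 mol
mol H = 2 × 0.1448 g H₂O ÷ 18.015 g/mol = 0.016075 mol
Divide by the smallest (0.012863 mol): C 1.000, H 1.250
Multiplying each by 4 gives whole numbers: C 4.00, H 5.00

C4H5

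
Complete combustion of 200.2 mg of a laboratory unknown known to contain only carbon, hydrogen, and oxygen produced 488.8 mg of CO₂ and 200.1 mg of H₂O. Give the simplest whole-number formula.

mol C = 0.4888 g CO₂ ÷ 44.009 g/mol = 0.011107 mol
mol H = 2 × 0.2001 g H₂O ÷ 18.015 g/mol = 0.022215 mol
mass O = 0.2002 − (0.13340 + 0.022393) = 0.044403 g → mol O = 0.044403 ÷ 15.999 = 0.0027754 mol
Divide by the smallest (0.0027754 mol): C 4.002, H 8.004, O 1.000

C4H8O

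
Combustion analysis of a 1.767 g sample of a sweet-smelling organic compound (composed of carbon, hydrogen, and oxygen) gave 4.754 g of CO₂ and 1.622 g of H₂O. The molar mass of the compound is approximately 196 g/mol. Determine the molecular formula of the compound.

mol C = 4.754 g CO₂ ÷ 44.009 g/mol = 0.10802 mol
mol H = 2 × 1.622 g H₂O ÷ 18.015 g/mol = 0.18007 mol
mass O = 1.767 − (1.2975 + 0.18151) = 0.28802 g → mol O = 0.28802 ÷ 15.999 = 0.018002 mol
Divide by the smallest (0.018002 mol): C 6.001, H 10.003, O 1.000
Empirical formula: C6H10O
Empirical-formula mass = 98.15 g/mol; 196 ÷ 98.15 ≈ 2, so the molecular formula is C12H20O2.

C12H20O2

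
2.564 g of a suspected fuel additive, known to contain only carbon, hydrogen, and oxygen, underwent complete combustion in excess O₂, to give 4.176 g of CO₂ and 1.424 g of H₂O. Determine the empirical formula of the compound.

mol C = 4.176 g CO₂ ÷ 44.009 g/mol = 0.094890 mol
mol H = 2 × 1.424 g H₂O ÷ 18.015 g/mol = 0.15809 mol
mass O = 2.564 − (1.1397 + 0.15936) = 1.2649 g → mol O = 1.2649 ÷ 15.999 = 0.079063 mol
Divide by the smallest (0.079063 mol): C 1.200, H 2.000, O 1.000
Multiplying each by 5 gives whole numbers: C 6.00, H 10.00, O 5.00

C6H10O5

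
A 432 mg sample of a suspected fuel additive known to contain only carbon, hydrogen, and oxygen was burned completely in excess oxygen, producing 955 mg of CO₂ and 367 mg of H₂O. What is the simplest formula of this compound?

mol C = 0.955 g CO₂ ÷ 44.009 g/mol = 0.02170 mol
mol H = 2 × 0.367 g H₂O ÷ 18.015 g/mol = 0.04074 mol
mass O = 0.432 − (0.2606 + 0.04107) = 0.1303 g → mol O = 0.1303 ÷ 15.999 = 0.008144 mol
Divide by the smallest (0.008144 mol): C 2.665, H 5.003, O 1.000
Multiplying each by 3 gives whole numbers: C 7.99, H 15.01, O 3.00

C8H15O3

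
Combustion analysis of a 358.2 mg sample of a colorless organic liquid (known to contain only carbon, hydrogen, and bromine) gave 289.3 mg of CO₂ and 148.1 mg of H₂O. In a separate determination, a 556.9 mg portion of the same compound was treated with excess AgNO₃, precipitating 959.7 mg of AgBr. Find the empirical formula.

mol C = 0.2893 g CO₂ ÷ 44.009 g/mol = 0.0065737 mol
mol H = 2 × 0.1481 g H₂O ÷ 18.015 g/mol = 0.016442 mol
From the AgBr data: mol Br per gram of compound = (0.9597 ÷ 187.772) ÷ 0.5569 = 0.0091776 mol/g, so in the 0.3582 g combustion sample mol Br = 0.0032874 mol
Divide by the smallest (0.0032874 mol): C 2.000, H 5.001, Br 1.000

C2H5Br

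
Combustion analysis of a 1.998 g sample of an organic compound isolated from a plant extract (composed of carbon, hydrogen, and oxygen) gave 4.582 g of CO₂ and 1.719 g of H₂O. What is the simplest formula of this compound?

mol C = 4.582 g CO₂ ÷ 44.009 g/mol = 0.10412 mol
mol H = 2 × 1.719 g H₂O ÷ 18.015 g/mol = 0.19084 mol
mass O = 1.998 − (1.2505 + 0.19237) = 0.55511 g → mol O = 0.55511 ÷ 15.999 = 0.034696 mol
Divide by the smallest (0.034696 mol): C 3.001, H 5.500, O 1.000
Multiplying each by 2 gives whole numbers: C 6.00, H 11.00, O 2.00

C6H11O2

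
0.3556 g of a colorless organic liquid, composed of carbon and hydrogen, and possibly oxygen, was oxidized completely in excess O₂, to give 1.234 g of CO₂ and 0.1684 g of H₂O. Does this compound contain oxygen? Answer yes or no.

mol C = 1.234 g CO₂ ÷ 44.009 g/mol = 0.028040 mol
mol H = 2 × 0.1684 g H₂O ÷ 18.015 g/mol = 0.018696 mol
C and H together account for 0.35563 g — essentially the entire 0.3556 g sample — so the compound contains no oxygen.

no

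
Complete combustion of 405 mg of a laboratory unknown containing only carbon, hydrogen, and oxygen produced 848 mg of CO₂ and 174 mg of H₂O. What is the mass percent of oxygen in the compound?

38.0%

mol C = 0.848 g CO₂ ÷ 44.009 g/mol = 0.01927 mol
mol H = 2 × 0.174 g H₂O ÷ 18.015 g/mol = 0.01932 mol
mass O = 0.405 − (0.2314 + 0.01947) = 0.1541 g → mol O = 0.1541 ÷ 15.999 = 0.009631 mol
mass % O = 0.1541 g ÷ 0.405 g × 100%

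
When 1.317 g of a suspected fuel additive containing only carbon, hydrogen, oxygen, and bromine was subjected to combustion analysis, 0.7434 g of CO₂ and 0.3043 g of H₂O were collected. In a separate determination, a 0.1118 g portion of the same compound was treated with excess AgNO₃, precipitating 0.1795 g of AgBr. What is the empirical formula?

C3H6Br2O2

mol C = 0.7434 g CO₂ ÷ 44.009 g/mol = 0.016892 mol
mol H = 2 × 0.3043 g H₂O ÷ 18.015 g/mol = 0.033783 mol
From the AgBr data: mol Br per gram of compound = (0.1795 ÷ 187.772) ÷ 0.1118 = 0.0085505 mol/g, so in the 1.317 g combustion sample mol Br = 0.011261 mol
mass O = 1.317 − (0.20289 + 0.034053 + 0.89980) = 0.18026 g → mol O = 0.18026 ÷ 15.999 = 0.011267 mol
Divide by the smallest (0.011261 mol): C 1.500, H 3.000, Br 1.000, O 1.001
Multiplying each by 2 gives whole numbers: C 3.00, H 6.00, Br 2.00, O 2.00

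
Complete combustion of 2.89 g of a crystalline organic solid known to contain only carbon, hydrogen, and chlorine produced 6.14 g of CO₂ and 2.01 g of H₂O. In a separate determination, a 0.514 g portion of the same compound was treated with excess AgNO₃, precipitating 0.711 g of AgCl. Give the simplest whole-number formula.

C5H8Cl

mol C = 6.14 g CO₂ ÷ 44.009 g/mol = 0.1395 mol
mol H = 2 × 2.01 g H₂O ÷ 18.015 g/mol = 0.2231 mol
From the AgCl data: mol Cl per gram of compound = (0.711 ÷ 143.318) ÷ 0.514 = 0.009652 mol/g, so in the 2.89 g combustion sample mol Cl = 0.02789 mol
Divide by the smallest (0.02789 mol): C 5.002, H 8.000, Cl 1.000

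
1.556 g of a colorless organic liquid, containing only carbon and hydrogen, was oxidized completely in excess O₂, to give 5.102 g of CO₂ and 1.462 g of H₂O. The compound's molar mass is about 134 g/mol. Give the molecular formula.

C10H14

mol C = 5.102 g CO₂ ÷ 44.009 g/mol = 0.11593 mol
mol H = 2 × 1.462 g H₂O ÷ 18.015 g/mol = 0.16231 mol
Divide by the smallest (0.11593 mol): C 1.000, H 1.400
Multiplying each by 5 gives whole numbers: C 5.00, H 7.00
Empirical formula: C5H7
Empirical-formula mass = 67.11 g/mol; 134 ÷ 67.11 ≈ 2, so the molecular formula is C10H14.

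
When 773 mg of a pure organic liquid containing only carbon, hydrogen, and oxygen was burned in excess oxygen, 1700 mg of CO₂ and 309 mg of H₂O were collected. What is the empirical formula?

mol C = 1.70 g CO₂ ÷ 44.009 g/mol = 0.03863 mol
mol H = 2 × 0.309 g H₂O ÷ 18.015 g/mol = 0.03430 mol
mass O = 0.773 − (0.4640 + 0.03458) = 0.2745 g → mol O = 0.2745 ÷ 15.999 = 0.01715 mol
Divide by the smallest (0.01715 mol): C 2.252, H 2.000, O 1.000
Multiplying each by 4 gives whole numbers: C 9.01, H 8.00, O 4.00

C9H8O4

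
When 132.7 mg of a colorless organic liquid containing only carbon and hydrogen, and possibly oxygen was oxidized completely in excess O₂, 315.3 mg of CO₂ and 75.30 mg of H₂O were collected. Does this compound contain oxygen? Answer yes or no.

mol C = 0.3153 g CO₂ ÷ 44.009 g/mol = 0.0071644 mol
mol H = 2 × 0.07530 g H₂O ÷ 18.015 g/mol = 0.0083597 mol
C and H account for only 0.094479 g of the 0.1327 g sample; the remaining 0.038221 g must be oxygen.

yes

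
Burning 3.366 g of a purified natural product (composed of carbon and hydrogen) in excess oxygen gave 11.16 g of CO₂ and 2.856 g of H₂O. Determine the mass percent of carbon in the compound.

90.49%

mol C = 11.16 g CO₂ ÷ 44.009 g/mol = 0.25358 mol
mol H = 2 × 2.856 g H₂O ÷ 18.015 g/mol = 0.31707 mol
mass % C = 3.0458 g ÷ 3.366 g × 100%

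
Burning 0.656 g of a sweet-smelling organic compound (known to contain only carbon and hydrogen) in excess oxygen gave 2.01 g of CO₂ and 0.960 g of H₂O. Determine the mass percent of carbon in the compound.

83.6%

mol C = 2.01 g CO₂ ÷ 44.009 g/mol = 0.04567 mol
mol H = 2 × 0.960 g H₂O ÷ 18.015 g/mol = 0.1066 mol
mass % C = 0.5486 g ÷ 0.656 g × 100%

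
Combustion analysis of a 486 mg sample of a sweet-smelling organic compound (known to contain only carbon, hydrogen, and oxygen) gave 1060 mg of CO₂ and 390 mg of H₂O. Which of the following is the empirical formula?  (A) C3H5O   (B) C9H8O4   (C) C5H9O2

mol C = 1.06 g CO₂ ÷ 44.009 g/mol = 0.02409 mol
mol H = 2 × 0.390 g H₂O ÷ 18.015 g/mol = 0.04330 mol
mass O = 0.486 − (0.2893 + 0.04364) = 0.1531 g → mol O = 0.1531 ÷ 15.999 = 0.009567 mol
Divide by the smallest (0.009567 mol): C 2.518, H 4.526, O 1.000
Multiplying each by 2 gives whole numbers: C 5.04, H 9.05, O 2.00

(C) C5H9O2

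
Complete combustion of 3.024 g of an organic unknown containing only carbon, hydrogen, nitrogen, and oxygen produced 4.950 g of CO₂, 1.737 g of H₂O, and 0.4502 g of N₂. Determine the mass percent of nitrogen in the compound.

mol C = 4.950 g CO₂ ÷ 44.009 g/mol = 0.11248 mol
mol H = 2 × 1.737 g H₂O ÷ 18.015 g/mol = 0.19284 mol
mol N = 2 × 0.4502 g N₂ ÷ 28.014 g/mol = 0.032141 mol
mass O = 3.024 − (1.3510 + 0.19438 + 0.45020) = 1.0285 g → mol O = 1.0285 ÷ 15.999 = 0.064283 mol
mass % N = 0.45020 g ÷ 3.024 g × 100%

14.89%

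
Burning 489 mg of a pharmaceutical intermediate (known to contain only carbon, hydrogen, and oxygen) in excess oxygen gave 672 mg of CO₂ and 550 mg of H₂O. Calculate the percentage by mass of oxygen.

49.9%

mol C = 0.672 g CO₂ ÷ 44.009 g/mol = 0.01527 mol
mol H = 2 × 0.550 g H₂O ÷ 18.015 g/mol = 0.06106 mol
mass O = 0.489 − (0.1834 + 0.06155) = 0.2440 g → mol O = 0.2440 ÷ 15.999 = 0.01525 mol
mass % O = 0.2440 g ÷ 0.489 g × 100%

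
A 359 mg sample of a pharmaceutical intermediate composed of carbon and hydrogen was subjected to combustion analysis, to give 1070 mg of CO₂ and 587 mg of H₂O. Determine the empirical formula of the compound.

mol C = 1.07 g CO₂ ÷ 44.009 g/mol = 0.02431 mol
mol H = 2 × 0.587 g H₂O ÷ 18.015 g/mol = 0.06517 mol
Divide by the smallest (0.02431 mol): C 1.000, H 2.680
Multiplying each by 3 gives whole numbers: C 3.00, H 8.04

C3H8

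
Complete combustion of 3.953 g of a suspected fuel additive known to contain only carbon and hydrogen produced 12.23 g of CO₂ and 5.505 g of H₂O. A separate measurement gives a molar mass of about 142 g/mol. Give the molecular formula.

C10H22

mol C = 12.23 g CO₂ ÷ 44.009 g/mol = 0.27790 mol
mol H = 2 × 5.505 g H₂O ÷ 18.015 g/mol = 0.61116 mol
Divide by the smallest (0.27790 mol): C 1.000, H 2.199
Multiplying each by 5 gives whole numbers: C 5.00, H 11.00
Empirical formula: C5H11
Empirical-formula mass = 71.14 g/mol; 142 ÷ 71.14 ≈ 2, so the molecular formula is C10H22.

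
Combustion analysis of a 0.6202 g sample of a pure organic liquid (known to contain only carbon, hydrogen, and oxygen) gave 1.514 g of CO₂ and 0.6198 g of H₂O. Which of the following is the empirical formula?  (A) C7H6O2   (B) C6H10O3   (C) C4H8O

mol C = 1.514 g CO₂ ÷ 44.009 g/mol = 0.034402 mol
mol H = 2 × 0.6198 g H₂O ÷ 18.015 g/mol = 0.068809 mol
mass O = 0.6202 − (0.41320 + 0.069360) = 0.13764 g → mol O = 0.13764 ÷ 15.999 = 0.0086029 mol
Divide by the smallest (0.0086029 mol): C 3.999, H 7.998, O 1.000

(C) C4H8O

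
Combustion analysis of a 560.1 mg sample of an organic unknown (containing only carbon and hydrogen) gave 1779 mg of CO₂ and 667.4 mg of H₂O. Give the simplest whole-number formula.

mol C = 1.779 g CO₂ ÷ 44.009 g/mol = 0.040424 mol
mol H = 2 × 0.6674 g H₂O ÷ 18.015 g/mol = 0.074094 mol
Divide by the smallest (0.040424 mol): C 1.000, H 1.833
Multiplying each by 6 gives whole numbers: C 6.00, H 11.00

C6H11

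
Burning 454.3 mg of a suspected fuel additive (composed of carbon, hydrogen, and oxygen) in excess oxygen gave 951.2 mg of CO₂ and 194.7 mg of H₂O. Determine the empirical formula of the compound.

mol C = 0.9512 g CO₂ ÷ 44.009 g/mol = 0.021614 mol
mol H = 2 × 0.1947 g H₂O ÷ 18.015 g/mol = 0.021615 mol
mass O = 0.4543 − (0.25960 + 0.021788) = 0.17291 g → mol O = 0.17291 ÷ 15.999 = 0.010807 mol
Divide by the smallest (0.010807 mol): C 2.000, H 2.000, O 1.000

C2H2O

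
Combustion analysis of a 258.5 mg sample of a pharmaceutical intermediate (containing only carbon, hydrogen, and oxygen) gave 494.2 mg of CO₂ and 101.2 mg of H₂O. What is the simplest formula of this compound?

mol C = 0.4942 g CO₂ ÷ 44.009 g/mol = 0.011230 mol
mol H = 2 × 0.1012 g H₂O ÷ 18.015 g/mol = 0.011235 mol
mass O = 0.2585 − (0.13488 + 0.011325) = 0.11230 g → mol O = 0.11230 ÷ 15.999 = 0.0070190 mol
Divide by the smallest (0.0070190 mol): C 1.600, H 1.601, O 1.000
Multiplying each by 5 gives whole numbers: C 8.00, H 8.00, O 5.00

C8H8O5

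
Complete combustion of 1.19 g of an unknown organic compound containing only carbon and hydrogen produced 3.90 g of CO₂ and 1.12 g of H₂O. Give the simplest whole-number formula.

mol C = 3.90 g CO₂ ÷ 44.009 g/mol = 0.08862 mol
mol H = 2 × 1.12 g H₂O ÷ 18.015 g/mol = 0.1243 mol
Divide by the smallest (0.08862 mol): C 1.000, H 1.403
Multiplying each by 5 gives whole numbers: C 5.00, H 7.02

C5H7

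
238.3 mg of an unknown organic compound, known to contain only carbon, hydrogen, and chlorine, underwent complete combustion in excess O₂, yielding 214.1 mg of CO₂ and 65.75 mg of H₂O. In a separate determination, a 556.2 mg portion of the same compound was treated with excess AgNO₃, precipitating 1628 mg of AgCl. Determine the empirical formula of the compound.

C2H3Cl2

mol C = 0.2141 g CO₂ ÷ 44.009 g/mol = 0.0048649 mol
mol H = 2 × 0.06575 g H₂O ÷ 18.015 g/mol = 0.0072995 mol
From the AgCl data: mol Cl per gram of compound = (1.628 ÷ 143.318) ÷ 0.5562 = 0.020423 mol/g, so in the 0.2383 g combustion sample mol Cl = 0.0048668 mol
Divide by the smallest (0.0048649 mol): C 1.000, H 1.500, Cl 1.000
Multiplying each by 2 gives whole numbers: C 2.00, H 3.00, Cl 2.00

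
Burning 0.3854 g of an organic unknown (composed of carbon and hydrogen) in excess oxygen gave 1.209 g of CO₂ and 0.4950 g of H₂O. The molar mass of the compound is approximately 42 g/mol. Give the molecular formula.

C3H6

mol C = 1.209 g CO₂ ÷ 44.009 g/mol = 0.027472 mol
mol H = 2 × 0.4950 g H₂O ÷ 18.015 g/mol = 0.054954 mol
Divide by the smallest (0.027472 mol): C 1.000, H 2.000
Empirical formula: CH2
Empirical-formula mass = 14.03 g/mol; 42 ÷ 14.03 ≈ 3, so the molecular formula is C3H6.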